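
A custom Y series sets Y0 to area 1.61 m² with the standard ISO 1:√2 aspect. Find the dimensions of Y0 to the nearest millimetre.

1067 × 1509 mm

Let the short side be w mm. Then w · w√2 = 1.61 m² = 1,610,000 mm².
w² = 1,610,000/√2, so w ≈ 1067.0 mm; long side = w√2 ≈ 1508.9 mm.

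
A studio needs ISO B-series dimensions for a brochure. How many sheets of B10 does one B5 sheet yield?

32

Each ISO step halves the sheet: 1 × B5 → 2 × B6 → 4 × B7 → 8 × B8 → …
From B5 to B10 is 5 halving steps: 2^5 = 32.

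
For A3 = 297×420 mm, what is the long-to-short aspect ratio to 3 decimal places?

420 / 297 = 1.414
Matches √2 ≈ 1.414 — the ISO 216 defining ratio.

1.414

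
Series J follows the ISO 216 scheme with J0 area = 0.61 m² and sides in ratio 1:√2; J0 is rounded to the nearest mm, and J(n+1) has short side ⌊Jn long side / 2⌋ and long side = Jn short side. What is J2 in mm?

Let J0's short side be w mm. w · w√2 = 0.61 m² = 610,000 mm², so w ≈ 656.8 mm and w√2 ≈ 928.8 mm → J0 = 657 × 929 mm.
J1: ⌊929/2⌋ × 657 = 464 × 657 mm
J2: ⌊657/2⌋ × 464 = 328 × 464 mm

328 × 464 mm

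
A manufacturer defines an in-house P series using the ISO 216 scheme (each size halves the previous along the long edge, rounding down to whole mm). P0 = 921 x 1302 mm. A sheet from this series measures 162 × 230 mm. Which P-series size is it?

P0: 921 × 1302 mm
P1: 651 × 921 mm
P2: 460 × 651 mm
P3: 325 × 460 mm
P4: 230 × 325 mm
P5: 162 × 230 mm
P6: 115 × 162 mm
→ matches P5.

P5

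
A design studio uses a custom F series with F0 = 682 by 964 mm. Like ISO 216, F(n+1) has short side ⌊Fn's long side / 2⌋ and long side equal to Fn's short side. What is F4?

170 × 241 mm

F1: ⌊964/2⌋ × 682 = 482 × 682 mm
F2: ⌊682/2⌋ × 482 = 341 × 482 mm
F3: ⌊482/2⌋ × 341 = 241 × 341 mm
F4: ⌊341/2⌋ × 241 = 170 × 241 mm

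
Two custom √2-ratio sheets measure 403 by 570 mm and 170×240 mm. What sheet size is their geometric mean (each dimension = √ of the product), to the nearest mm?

262 × 370 mm

Short side: √(403 · 170) = √68510 ≈ 261.7 → 262 mm
Long side: √(570 · 240) = √136800 ≈ 369.9 → 370 mm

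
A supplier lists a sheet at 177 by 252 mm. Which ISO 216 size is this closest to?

Aspect ratio 252/177 ≈ 1.424 — close to the ISO √2 ≈ 1.414.
In the B-series (B0 = 1000 × 1414 mm): B5 = 176 × 250 mm.
Off by 3 mm total — nearest standard size.

B5 (176 × 250 mm)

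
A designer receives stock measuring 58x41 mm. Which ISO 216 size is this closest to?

C9 (40 × 57 mm)

Aspect ratio 58/41 ≈ 1.415 — close to the ISO √2 ≈ 1.414.
In the C-series (envelope sizes, between A and B): C9 = 40 × 57 mm.
Off by 2 mm total — nearest standard size.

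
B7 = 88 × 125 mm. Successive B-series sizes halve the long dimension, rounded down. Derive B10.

B8: ⌊125/2⌋ × 88 = 62 × 88 mm
B9: ⌊88/2⌋ × 62 = 44 × 62 mm
B10: ⌊62/2⌋ × 44 = 31 × 44 mm

31 × 44 mm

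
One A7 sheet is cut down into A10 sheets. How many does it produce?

Each ISO step halves the sheet: 1 × A7 → 2 × A8 → 4 × A9 → 8 × A10
From A7 to A10 is 3 halving steps: 2^3 = 8.

8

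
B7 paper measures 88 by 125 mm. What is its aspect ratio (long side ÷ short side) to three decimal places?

125 / 88 = 1.420
ISO 216 targets √2 ≈ 1.414; the +0.006 deviation is from mm rounding.

1.420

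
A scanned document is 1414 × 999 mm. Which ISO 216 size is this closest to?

B0 (1000 × 1414 mm)

Aspect ratio 1414/999 ≈ 1.415 — close to the ISO √2 ≈ 1.414.
In the B-series (B0 = 1000 × 1414 mm): B0 = 1000 × 1414 mm.
Off by 1 mm total — nearest standard size.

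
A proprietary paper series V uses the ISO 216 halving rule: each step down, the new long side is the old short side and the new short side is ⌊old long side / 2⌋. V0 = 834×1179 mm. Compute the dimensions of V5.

V1 = 589 × 834 mm (from V0 by 1 halving).
V2: ⌊834/2⌋ × 589 = 417 × 589 mm
V3: ⌊589/2⌋ × 417 = 294 × 417 mm
V4: ⌊417/2⌋ × 294 = 208 × 294 mm
V5: ⌊294/2⌋ × 208 = 147 × 208 mm

147 × 208 mm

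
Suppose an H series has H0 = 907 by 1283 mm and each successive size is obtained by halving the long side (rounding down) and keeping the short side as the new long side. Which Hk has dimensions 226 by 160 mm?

H0: 907 × 1283 mm
H1: 641 × 907 mm
H2: 453 × 641 mm
H3: 320 × 453 mm
H4: 226 × 320 mm
H5: 160 × 226 mm
H6: 113 × 160 mm
→ matches H5.

H5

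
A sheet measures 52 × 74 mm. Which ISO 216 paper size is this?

Aspect ratio 74/52 ≈ 1.423 — close to the ISO √2 ≈ 1.414.
In the A-series (A0 area = 1 m²): A8 = 52 × 74 mm.

A8 (52 × 74 mm)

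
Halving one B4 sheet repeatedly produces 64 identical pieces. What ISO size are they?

B10

64 = 2^6, so 6 halving steps.
B4 → B5 → … → B10 after 6 steps.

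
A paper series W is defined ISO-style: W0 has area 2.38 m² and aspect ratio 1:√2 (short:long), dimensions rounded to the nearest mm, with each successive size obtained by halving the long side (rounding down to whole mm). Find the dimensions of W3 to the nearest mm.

Let W0's short side be w mm. w · w√2 = 2.38 m² = 2,380,000 mm², so w ≈ 1297.3 mm and w√2 ≈ 1834.6 mm → W0 = 1297 × 1835 mm.
W1: ⌊1835/2⌋ × 1297 = 917 × 1297 mm
W2: ⌊1297/2⌋ × 917 = 648 × 917 mm
W3: ⌊917/2⌋ × 648 = 458 × 648 mm

458 × 648 mm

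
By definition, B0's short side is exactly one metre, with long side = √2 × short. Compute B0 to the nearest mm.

Short side = 1000 mm; long side = 1000√2 ≈ 1414.2 mm.

1000 × 1414 mm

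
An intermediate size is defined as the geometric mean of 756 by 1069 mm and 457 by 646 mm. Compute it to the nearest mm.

Short side: √(756 · 457) = √345492 ≈ 587.8 → 588 mm
Long side: √(1069 · 646) = √690574 ≈ 831.0 → 831 mm

588 × 831 mm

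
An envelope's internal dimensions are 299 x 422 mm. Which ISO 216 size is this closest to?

A3 (297 × 420 mm)

Aspect ratio 422/299 ≈ 1.411 — close to the ISO √2 ≈ 1.414.
In the A-series (A0 area = 1 m²): A3 = 297 × 420 mm.
Off by 4 mm total — nearest standard size.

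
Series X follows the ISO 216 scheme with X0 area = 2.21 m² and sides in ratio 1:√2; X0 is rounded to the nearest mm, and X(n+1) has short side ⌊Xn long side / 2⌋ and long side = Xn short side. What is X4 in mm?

Let X0's short side be w mm. w · w√2 = 2.21 m² = 2,210,000 mm², so w ≈ 1250.1 mm and w√2 ≈ 1767.9 mm → X0 = 1250 × 1768 mm.
X1: ⌊1768/2⌋ × 1250 = 884 × 1250 mm
X2: ⌊1250/2⌋ × 884 = 625 × 884 mm
X3: ⌊884/2⌋ × 625 = 442 × 625 mm
X4: ⌊625/2⌋ × 442 = 312 × 442 mm

312 × 442 mm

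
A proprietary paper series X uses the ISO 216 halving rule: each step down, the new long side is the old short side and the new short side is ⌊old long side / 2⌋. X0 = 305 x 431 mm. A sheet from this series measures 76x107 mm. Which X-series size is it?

X0: 305 × 431 mm
X1: 215 × 305 mm
X2: 152 × 215 mm
X3: 107 × 152 mm
X4: 76 × 107 mm
X5: 53 × 76 mm
→ matches X4.

X4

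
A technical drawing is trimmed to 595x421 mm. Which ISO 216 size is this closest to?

Aspect ratio 595/421 ≈ 1.413 — close to the ISO √2 ≈ 1.414.
In the A-series (A0 area = 1 m²): A2 = 420 × 594 mm.
Off by 2 mm total — nearest standard size.

A2 (420 × 594 mm)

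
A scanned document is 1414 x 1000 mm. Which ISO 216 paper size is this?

Aspect ratio 1414/1000 ≈ 1.414 — close to the ISO √2 ≈ 1.414.
In the B-series (B0 = 1000 × 1414 mm): B0 = 1000 × 1414 mm.

B0 (1000 × 1414 mm)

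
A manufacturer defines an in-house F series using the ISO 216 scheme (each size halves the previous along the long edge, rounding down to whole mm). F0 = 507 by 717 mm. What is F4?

126 × 179 mm

F1 = 358 × 507 mm (from F0 by 1 halving).
F2: ⌊507/2⌋ × 358 = 253 × 358 mm
F3: ⌊358/2⌋ × 253 = 179 × 253 mm
F4: ⌊253/2⌋ × 179 = 126 × 179 mm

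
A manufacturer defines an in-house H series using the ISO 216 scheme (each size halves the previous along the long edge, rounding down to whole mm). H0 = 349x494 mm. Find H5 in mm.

61 × 87 mm

H1 = 247 × 349 mm (from H0 by 1 halving).
H2: ⌊349/2⌋ × 247 = 174 × 247 mm
H3: ⌊247/2⌋ × 174 = 123 × 174 mm
H4: ⌊174/2⌋ × 123 = 87 × 123 mm
H5: ⌊123/2⌋ × 87 = 61 × 87 mm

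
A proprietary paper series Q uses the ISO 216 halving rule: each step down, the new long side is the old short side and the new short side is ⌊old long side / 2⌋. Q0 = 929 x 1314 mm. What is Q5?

Q1: ⌊1314/2⌋ × 929 = 657 × 929 mm
Q2: ⌊929/2⌋ × 657 = 464 × 657 mm
Q3: ⌊657/2⌋ × 464 = 328 × 464 mm
Q4: ⌊464/2⌋ × 328 = 232 × 328 mm
Q5: ⌊328/2⌋ × 232 = 164 × 232 mm

164 × 232 mm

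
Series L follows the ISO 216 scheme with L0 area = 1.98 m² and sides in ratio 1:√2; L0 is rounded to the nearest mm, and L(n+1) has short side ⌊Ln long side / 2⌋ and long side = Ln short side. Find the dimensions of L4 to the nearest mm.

295 × 418 mm

Let L0's short side be w mm. w · w√2 = 1.98 m² = 1,980,000 mm², so w ≈ 1183.2 mm and w√2 ≈ 1673.4 mm → L0 = 1183 × 1673 mm.
L1: ⌊1673/2⌋ × 1183 = 836 × 1183 mm
L2: ⌊1183/2⌋ × 836 = 591 × 836 mm
L3: ⌊836/2⌋ × 591 = 418 × 591 mm
L4: ⌊591/2⌋ × 418 = 295 × 418 mm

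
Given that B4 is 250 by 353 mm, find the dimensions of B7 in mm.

88 × 125 mm

B5: ⌊353/2⌋ × 250 = 176 × 250 mm
B6: ⌊250/2⌋ × 176 = 125 × 176 mm
B7: ⌊176/2⌋ × 125 = 88 × 125 mm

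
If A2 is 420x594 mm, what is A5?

A3: ⌊594/2⌋ × 420 = 297 × 420 mm
A4: ⌊420/2⌋ × 297 = 210 × 297 mm
A5: ⌊297/2⌋ × 210 = 148 × 210 mm

148 × 210 mm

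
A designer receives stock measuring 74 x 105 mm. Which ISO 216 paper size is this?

Aspect ratio 105/74 ≈ 1.419 — close to the ISO √2 ≈ 1.414.
In the A-series (A0 area = 1 m²): A7 = 74 × 105 mm.

A7 (74 × 105 mm)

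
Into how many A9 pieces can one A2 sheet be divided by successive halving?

128

A2 = 420 × 594 mm; A9 = 37 × 52 mm.
Each halving step doubles the count; 7 steps from A2 to A9.
2^7 = 128.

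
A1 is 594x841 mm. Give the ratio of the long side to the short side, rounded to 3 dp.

1.416

841 / 594 = 1.416
ISO 216 targets √2 ≈ 1.414; the +0.002 deviation is from mm rounding.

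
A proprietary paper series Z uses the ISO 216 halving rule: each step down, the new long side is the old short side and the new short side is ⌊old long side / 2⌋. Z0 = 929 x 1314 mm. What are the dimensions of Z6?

Z1 = 657 × 929 mm (from Z0 by 1 halving).
Z2: ⌊929/2⌋ × 657 = 464 × 657 mm
Z3: ⌊657/2⌋ × 464 = 328 × 464 mm
Z4: ⌊464/2⌋ × 328 = 232 × 328 mm
Z5: ⌊328/2⌋ × 232 = 164 × 232 mm
Z6: ⌊232/2⌋ × 164 = 116 × 164 mm

116 × 164 mm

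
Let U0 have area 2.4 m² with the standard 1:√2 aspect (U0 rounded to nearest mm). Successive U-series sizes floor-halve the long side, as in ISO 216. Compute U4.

325 × 460 mm

Let U0's short side be w mm. w · w√2 = 2.4 m² = 2,400,000 mm², so w ≈ 1302.7 mm and w√2 ≈ 1842.3 mm → U0 = 1303 × 1842 mm.
U1: ⌊1842/2⌋ × 1303 = 921 × 1303 mm
U2: ⌊1303/2⌋ × 921 = 651 × 921 mm
U3: ⌊921/2⌋ × 651 = 460 × 651 mm
U4: ⌊651/2⌋ × 460 = 325 × 460 mm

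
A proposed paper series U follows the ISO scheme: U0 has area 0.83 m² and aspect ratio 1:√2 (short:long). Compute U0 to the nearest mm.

Let the short side be w mm. Then w · w√2 = 0.83 m² = 830,000 mm².
w² = 830,000/√2, so w ≈ 766.1 mm; long side = w√2 ≈ 1083.4 mm.

766 × 1083 mm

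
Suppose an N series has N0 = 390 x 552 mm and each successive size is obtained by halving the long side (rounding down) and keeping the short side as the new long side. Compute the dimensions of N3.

138 × 195 mm

N1: ⌊552/2⌋ × 390 = 276 × 390 mm
N2: ⌊390/2⌋ × 276 = 195 × 276 mm
N3: ⌊276/2⌋ × 195 = 138 × 195 mm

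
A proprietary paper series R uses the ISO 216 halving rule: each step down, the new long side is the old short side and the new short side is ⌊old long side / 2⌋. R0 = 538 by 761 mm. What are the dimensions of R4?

R1: ⌊761/2⌋ × 538 = 380 × 538 mm
R2: ⌊538/2⌋ × 380 = 269 × 380 mm
R3: ⌊380/2⌋ × 269 = 190 × 269 mm
R4: ⌊269/2⌋ × 190 = 134 × 190 mm

134 × 190 mm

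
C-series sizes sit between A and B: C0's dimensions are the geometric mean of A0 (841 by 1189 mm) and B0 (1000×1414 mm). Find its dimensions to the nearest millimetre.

917 × 1297 mm

Short: √(841 · 1000) = √841000 ≈ 917.1 mm.
Long: √(1189 · 1414) = √1681246 ≈ 1296.6 mm.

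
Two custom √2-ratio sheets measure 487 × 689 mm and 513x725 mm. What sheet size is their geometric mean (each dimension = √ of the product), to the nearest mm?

500 × 707 mm

Short side: √(487 · 513) = √249831 ≈ 499.8 → 500 mm
Long side: √(689 · 725) = √499525 ≈ 706.8 → 707 mm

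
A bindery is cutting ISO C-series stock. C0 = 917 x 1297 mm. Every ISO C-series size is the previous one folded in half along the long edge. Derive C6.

114 × 162 mm

C1: ⌊1297/2⌋ × 917 = 648 × 917 mm
C2: ⌊917/2⌋ × 648 = 458 × 648 mm
C3: ⌊648/2⌋ × 458 = 324 × 458 mm
C4: ⌊458/2⌋ × 324 = 229 × 324 mm
C5: ⌊324/2⌋ × 229 = 162 × 229 mm
C6: ⌊229/2⌋ × 162 = 114 × 162 mm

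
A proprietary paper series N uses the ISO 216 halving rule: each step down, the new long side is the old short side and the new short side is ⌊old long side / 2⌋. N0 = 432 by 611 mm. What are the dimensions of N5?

76 × 108 mm

N1: ⌊611/2⌋ × 432 = 305 × 432 mm
N2: ⌊432/2⌋ × 305 = 216 × 305 mm
N3: ⌊305/2⌋ × 216 = 152 × 216 mm
N4: ⌊216/2⌋ × 152 = 108 × 152 mm
N5: ⌊152/2⌋ × 108 = 76 × 108 mm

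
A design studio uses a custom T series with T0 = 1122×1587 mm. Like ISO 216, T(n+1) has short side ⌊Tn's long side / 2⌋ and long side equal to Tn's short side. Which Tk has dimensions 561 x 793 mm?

T0: 1122 × 1587 mm
T1: 793 × 1122 mm
T2: 561 × 793 mm
T3: 396 × 561 mm
→ matches T2.

T2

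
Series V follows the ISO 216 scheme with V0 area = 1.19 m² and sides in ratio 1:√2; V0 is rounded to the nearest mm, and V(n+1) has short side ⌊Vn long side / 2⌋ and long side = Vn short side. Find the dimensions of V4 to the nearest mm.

229 × 324 mm

Let V0's short side be w mm. w · w√2 = 1.19 m² = 1,190,000 mm², so w ≈ 917.3 mm and w√2 ≈ 1297.3 mm → V0 = 917 × 1297 mm.
V1: ⌊1297/2⌋ × 917 = 648 × 917 mm
V2: ⌊917/2⌋ × 648 = 458 × 648 mm
V3: ⌊648/2⌋ × 458 = 324 × 458 mm
V4: ⌊458/2⌋ × 324 = 229 × 324 mm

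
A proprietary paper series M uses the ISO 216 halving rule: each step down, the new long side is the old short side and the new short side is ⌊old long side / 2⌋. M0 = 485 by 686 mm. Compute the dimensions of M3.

M1 = 343 × 485 mm (from M0 by 1 halving).
M2: ⌊485/2⌋ × 343 = 242 × 343 mm
M3: ⌊343/2⌋ × 242 = 171 × 242 mm

171 × 242 mm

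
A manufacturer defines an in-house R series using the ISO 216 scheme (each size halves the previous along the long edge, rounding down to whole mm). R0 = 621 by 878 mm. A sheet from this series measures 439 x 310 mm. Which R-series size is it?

R0: 621 × 878 mm
R1: 439 × 621 mm
R2: 310 × 439 mm
R3: 219 × 310 mm
→ matches R2.

R2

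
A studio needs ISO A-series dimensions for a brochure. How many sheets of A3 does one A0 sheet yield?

A0 = 841 × 1189 mm; A3 = 297 × 420 mm.
Each halving step doubles the count; 3 steps from A0 to A3.
2^3 = 8.

8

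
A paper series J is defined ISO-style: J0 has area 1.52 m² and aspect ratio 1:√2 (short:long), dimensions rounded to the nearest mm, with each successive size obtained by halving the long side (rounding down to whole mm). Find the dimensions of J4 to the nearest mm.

259 × 366 mm

Let J0's short side be w mm. w · w√2 = 1.52 m² = 1,520,000 mm², so w ≈ 1036.7 mm and w√2 ≈ 1466.2 mm → J0 = 1037 × 1466 mm.
J1: ⌊1466/2⌋ × 1037 = 733 × 1037 mm
J2: ⌊1037/2⌋ × 733 = 518 × 733 mm
J3: ⌊733/2⌋ × 518 = 366 × 518 mm
J4: ⌊518/2⌋ × 366 = 259 × 366 mm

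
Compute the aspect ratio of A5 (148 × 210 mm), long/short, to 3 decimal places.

1.419

210 / 148 = 1.419
ISO 216 targets √2 ≈ 1.414; the +0.005 deviation is from mm rounding.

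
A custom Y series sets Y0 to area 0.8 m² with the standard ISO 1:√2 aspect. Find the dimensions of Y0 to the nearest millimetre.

Let the short side be w mm. Then w · w√2 = 0.8 m² = 800,000 mm².
w² = 800,000/√2, so w ≈ 752.1 mm; long side = w√2 ≈ 1063.7 mm.

752 × 1064 mm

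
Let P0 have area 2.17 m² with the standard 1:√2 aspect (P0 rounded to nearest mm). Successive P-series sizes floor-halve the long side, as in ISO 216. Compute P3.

Let P0's short side be w mm. w · w√2 = 2.17 m² = 2,170,000 mm², so w ≈ 1238.7 mm and w√2 ≈ 1751.8 mm → P0 = 1239 × 1752 mm.
P1: ⌊1752/2⌋ × 1239 = 876 × 1239 mm
P2: ⌊1239/2⌋ × 876 = 619 × 876 mm
P3: ⌊876/2⌋ × 619 = 438 × 619 mm

438 × 619 mm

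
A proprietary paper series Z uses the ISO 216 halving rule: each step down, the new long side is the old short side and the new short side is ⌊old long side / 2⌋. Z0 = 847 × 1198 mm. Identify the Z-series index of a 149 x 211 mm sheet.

Z5

Z0: 847 × 1198 mm
Z1: 599 × 847 mm
Z2: 423 × 599 mm
Z3: 299 × 423 mm
Z4: 211 × 299 mm
Z5: 149 × 211 mm
Z6: 105 × 149 mm
→ matches Z5.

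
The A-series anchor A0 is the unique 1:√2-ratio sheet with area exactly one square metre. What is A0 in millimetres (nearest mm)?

Let the short side be w mm. Then the long side is w√2 and w · w√2 = 10⁶ mm².
w² = 10⁶/√2, so w = 1000 / 2^(1/4) ≈ 840.9 mm; long side = 1000 · 2^(1/4) ≈ 1189.2 mm.

841 × 1189 mm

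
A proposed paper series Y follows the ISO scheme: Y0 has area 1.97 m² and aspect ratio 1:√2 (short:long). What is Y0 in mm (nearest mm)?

1180 × 1669 mm

Let the short side be w mm. Then w · w√2 = 1.97 m² = 1,970,000 mm².
w² = 1,970,000/√2, so w ≈ 1180.3 mm; long side = w√2 ≈ 1669.1 mm.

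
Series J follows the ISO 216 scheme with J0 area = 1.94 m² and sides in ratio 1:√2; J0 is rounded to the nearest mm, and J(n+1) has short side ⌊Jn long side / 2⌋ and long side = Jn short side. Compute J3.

414 × 585 mm

Let J0's short side be w mm. w · w√2 = 1.94 m² = 1,940,000 mm², so w ≈ 1171.2 mm and w√2 ≈ 1656.4 mm → J0 = 1171 × 1656 mm.
J1: ⌊1656/2⌋ × 1171 = 828 × 1171 mm
J2: ⌊1171/2⌋ × 828 = 585 × 828 mm
J3: ⌊828/2⌋ × 585 = 414 × 585 mm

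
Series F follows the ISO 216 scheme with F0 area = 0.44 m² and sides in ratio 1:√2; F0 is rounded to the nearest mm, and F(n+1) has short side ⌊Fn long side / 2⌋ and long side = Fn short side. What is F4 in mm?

Let F0's short side be w mm. w · w√2 = 0.44 m² = 440,000 mm², so w ≈ 557.8 mm and w√2 ≈ 788.8 mm → F0 = 558 × 789 mm.
F1: ⌊789/2⌋ × 558 = 394 × 558 mm
F2: ⌊558/2⌋ × 394 = 279 × 394 mm
F3: ⌊394/2⌋ × 279 = 197 × 279 mm
F4: ⌊279/2⌋ × 197 = 139 × 197 mm

139 × 197 mm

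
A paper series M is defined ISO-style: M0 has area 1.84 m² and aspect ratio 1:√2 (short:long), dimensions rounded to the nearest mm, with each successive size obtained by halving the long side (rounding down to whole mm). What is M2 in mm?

570 × 806 mm

Let M0's short side be w mm. w · w√2 = 1.84 m² = 1,840,000 mm², so w ≈ 1140.6 mm and w√2 ≈ 1613.1 mm → M0 = 1141 × 1613 mm.
M1: ⌊1613/2⌋ × 1141 = 806 × 1141 mm
M2: ⌊1141/2⌋ × 806 = 570 × 806 mm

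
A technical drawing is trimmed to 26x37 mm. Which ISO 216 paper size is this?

Aspect ratio 37/26 ≈ 1.423 — close to the ISO √2 ≈ 1.414.
In the A-series (A0 area = 1 m²): A10 = 26 × 37 mm.

A10 (26 × 37 mm)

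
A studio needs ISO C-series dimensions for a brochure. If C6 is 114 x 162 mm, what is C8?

C7: ⌊162/2⌋ × 114 = 81 × 114 mm
C8: ⌊114/2⌋ × 81 = 57 × 81 mm

57 × 81 mm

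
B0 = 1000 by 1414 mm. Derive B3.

B1: ⌊1414/2⌋ × 1000 = 707 × 1000 mm
B2: ⌊1000/2⌋ × 707 = 500 × 707 mm
B3: ⌊707/2⌋ × 500 = 353 × 500 mm

353 × 500 mm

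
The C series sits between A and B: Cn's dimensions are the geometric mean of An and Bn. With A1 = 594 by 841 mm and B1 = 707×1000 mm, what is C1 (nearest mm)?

Short side: √(594 · 707) = √419958 ≈ 648.0 → 648 mm
Long side: √(841 · 1000) = √841000 ≈ 917.1 → 917 mm

648 × 917 mm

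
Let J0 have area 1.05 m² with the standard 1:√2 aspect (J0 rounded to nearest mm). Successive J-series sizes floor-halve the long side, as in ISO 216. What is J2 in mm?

431 × 609 mm

Let J0's short side be w mm. w · w√2 = 1.05 m² = 1,050,000 mm², so w ≈ 861.7 mm and w√2 ≈ 1218.6 mm → J0 = 862 × 1219 mm.
J1: ⌊1219/2⌋ × 862 = 609 × 862 mm
J2: ⌊862/2⌋ × 609 = 431 × 609 mm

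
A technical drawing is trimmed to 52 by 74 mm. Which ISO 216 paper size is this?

Aspect ratio 74/52 ≈ 1.423 — close to the ISO √2 ≈ 1.414.
In the A-series (A0 area = 1 m²): A8 = 52 × 74 mm.

A8 (52 × 74 mm)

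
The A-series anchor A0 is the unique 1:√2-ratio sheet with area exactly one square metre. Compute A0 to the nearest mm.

Let the short side be w mm. Then the long side is w√2 and w · w√2 = 10⁶ mm².
w² = 10⁶/√2, so w = 1000 / 2^(1/4) ≈ 840.9 mm; long side = 1000 · 2^(1/4) ≈ 1189.2 mm.

841 × 1189 mm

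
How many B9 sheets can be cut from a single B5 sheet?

B5 = 176 × 250 mm; B9 = 44 × 62 mm.
Each halving step doubles the count; 4 steps from B5 to B9.
2^4 = 16.

16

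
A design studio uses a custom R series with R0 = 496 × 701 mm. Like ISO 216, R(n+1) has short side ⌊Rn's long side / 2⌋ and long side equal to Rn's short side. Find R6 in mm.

R1 = 350 × 496 mm (from R0 by 1 halving).
R2: ⌊496/2⌋ × 350 = 248 × 350 mm
R3: ⌊350/2⌋ × 248 = 175 × 248 mm
R4: ⌊248/2⌋ × 175 = 124 × 175 mm
R5: ⌊175/2⌋ × 124 = 87 × 124 mm
R6: ⌊124/2⌋ × 87 = 62 × 87 mm

62 × 87 mm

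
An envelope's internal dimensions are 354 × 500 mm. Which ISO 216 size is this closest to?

B3 (353 × 500 mm)

Aspect ratio 500/354 ≈ 1.412 — close to the ISO √2 ≈ 1.414.
In the B-series (B0 = 1000 × 1414 mm): B3 = 353 × 500 mm.
Off by 1 mm total — nearest standard size.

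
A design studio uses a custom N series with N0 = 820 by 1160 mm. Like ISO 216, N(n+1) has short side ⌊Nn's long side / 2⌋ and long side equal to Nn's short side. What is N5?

145 × 205 mm

N1 = 580 × 820 mm (from N0 by 1 halving).
N2: ⌊820/2⌋ × 580 = 410 × 580 mm
N3: ⌊580/2⌋ × 410 = 290 × 410 mm
N4: ⌊410/2⌋ × 290 = 205 × 290 mm
N5: ⌊290/2⌋ × 205 = 145 × 205 mm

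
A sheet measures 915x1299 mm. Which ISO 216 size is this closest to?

C0 (917 × 1297 mm)

Aspect ratio 1299/915 ≈ 1.420 — close to the ISO √2 ≈ 1.414.
In the C-series (envelope sizes, between A and B): C0 = 917 × 1297 mm.
Off by 4 mm total — nearest standard size.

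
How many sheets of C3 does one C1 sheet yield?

Each ISO step halves the sheet: 1 × C1 → 2 × C2 → 4 × C3
From C1 to C3 is 2 halving steps: 2^2 = 4.

4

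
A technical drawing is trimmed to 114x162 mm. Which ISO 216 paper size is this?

Aspect ratio 162/114 ≈ 1.421 — close to the ISO √2 ≈ 1.414.
In the C-series (envelope sizes, between A and B): C6 = 114 × 162 mm.

C6 (114 × 162 mm)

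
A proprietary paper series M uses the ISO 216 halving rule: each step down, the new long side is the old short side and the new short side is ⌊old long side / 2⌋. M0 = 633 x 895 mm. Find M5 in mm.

111 × 158 mm

M1: ⌊895/2⌋ × 633 = 447 × 633 mm
M2: ⌊633/2⌋ × 447 = 316 × 447 mm
M3: ⌊447/2⌋ × 316 = 223 × 316 mm
M4: ⌊316/2⌋ × 223 = 158 × 223 mm
M5: ⌊223/2⌋ × 158 = 111 × 158 mm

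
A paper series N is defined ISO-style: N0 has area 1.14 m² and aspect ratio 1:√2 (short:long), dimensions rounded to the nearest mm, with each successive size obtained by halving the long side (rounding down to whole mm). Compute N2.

Let N0's short side be w mm. w · w√2 = 1.14 m² = 1,140,000 mm², so w ≈ 897.8 mm and w√2 ≈ 1269.7 mm → N0 = 898 × 1270 mm.
N1: ⌊1270/2⌋ × 898 = 635 × 898 mm
N2: ⌊898/2⌋ × 635 = 449 × 635 mm

449 × 635 mm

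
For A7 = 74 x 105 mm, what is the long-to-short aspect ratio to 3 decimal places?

1.419

105 / 74 = 1.419
ISO 216 targets √2 ≈ 1.414; the +0.005 deviation is from mm rounding.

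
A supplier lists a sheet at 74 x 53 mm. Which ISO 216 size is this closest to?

Aspect ratio 74/53 ≈ 1.396 (ISO target is √2 ≈ 1.414).
In the A-series (A0 area = 1 m²): A8 = 52 × 74 mm.
Off by 1 mm total — nearest standard size.

A8 (52 × 74 mm)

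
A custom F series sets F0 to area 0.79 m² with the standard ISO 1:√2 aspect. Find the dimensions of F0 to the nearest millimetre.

747 × 1057 mm

Let the short side be w mm. Then w · w√2 = 0.79 m² = 790,000 mm².
w² = 790,000/√2, so w ≈ 747.4 mm; long side = w√2 ≈ 1057.0 mm.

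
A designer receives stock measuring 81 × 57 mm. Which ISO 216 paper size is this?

C8 (57 × 81 mm)

Aspect ratio 81/57 ≈ 1.421 — close to the ISO √2 ≈ 1.414.
In the C-series (envelope sizes, between A and B): C8 = 57 × 81 mm.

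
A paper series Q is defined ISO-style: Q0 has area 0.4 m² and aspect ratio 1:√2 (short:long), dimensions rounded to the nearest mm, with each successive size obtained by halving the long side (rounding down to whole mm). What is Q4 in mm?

Let Q0's short side be w mm. w · w√2 = 0.4 m² = 400,000 mm², so w ≈ 531.8 mm and w√2 ≈ 752.1 mm → Q0 = 532 × 752 mm.
Q1: ⌊752/2⌋ × 532 = 376 × 532 mm
Q2: ⌊532/2⌋ × 376 = 266 × 376 mm
Q3: ⌊376/2⌋ × 266 = 188 × 266 mm
Q4: ⌊266/2⌋ × 188 = 133 × 188 mm

133 × 188 mm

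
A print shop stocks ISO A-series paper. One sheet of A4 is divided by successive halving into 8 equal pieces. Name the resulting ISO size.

A7

8 = 2^3, so 3 halving steps.
A4 → A5 → … → A7 after 3 steps.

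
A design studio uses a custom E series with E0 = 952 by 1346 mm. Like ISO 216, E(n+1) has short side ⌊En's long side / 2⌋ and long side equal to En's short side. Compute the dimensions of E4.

238 × 336 mm

E1: ⌊1346/2⌋ × 952 = 673 × 952 mm
E2: ⌊952/2⌋ × 673 = 476 × 673 mm
E3: ⌊673/2⌋ × 476 = 336 × 476 mm
E4: ⌊476/2⌋ × 336 = 238 × 336 mm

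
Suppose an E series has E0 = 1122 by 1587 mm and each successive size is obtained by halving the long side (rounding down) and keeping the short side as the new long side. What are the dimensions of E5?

E1: ⌊1587/2⌋ × 1122 = 793 × 1122 mm
E2: ⌊1122/2⌋ × 793 = 561 × 793 mm
E3: ⌊793/2⌋ × 561 = 396 × 561 mm
E4: ⌊561/2⌋ × 396 = 280 × 396 mm
E5: ⌊396/2⌋ × 280 = 198 × 280 mm

198 × 280 mm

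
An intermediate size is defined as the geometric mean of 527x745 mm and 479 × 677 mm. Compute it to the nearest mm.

502 × 710 mm

Short side: √(527 · 479) = √252433 ≈ 502.4 → 502 mm
Long side: √(745 · 677) = √504365 ≈ 710.2 → 710 mm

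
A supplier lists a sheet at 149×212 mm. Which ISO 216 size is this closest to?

Aspect ratio 212/149 ≈ 1.423 — close to the ISO √2 ≈ 1.414.
In the A-series (A0 area = 1 m²): A5 = 148 × 210 mm.
Off by 3 mm total — nearest standard size.

A5 (148 × 210 mm)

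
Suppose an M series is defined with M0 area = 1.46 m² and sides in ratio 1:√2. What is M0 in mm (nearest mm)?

Let the short side be w mm. Then w · w√2 = 1.46 m² = 1,460,000 mm².
w² = 1,460,000/√2, so w ≈ 1016.1 mm; long side = w√2 ≈ 1436.9 mm.

1016 × 1437 mm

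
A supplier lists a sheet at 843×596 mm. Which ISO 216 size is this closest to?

A1 (594 × 841 mm)

Aspect ratio 843/596 ≈ 1.414 — close to the ISO √2 ≈ 1.414.
In the A-series (A0 area = 1 m²): A1 = 594 × 841 mm.
Off by 4 mm total — nearest standard size.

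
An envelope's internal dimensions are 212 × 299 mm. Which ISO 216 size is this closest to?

A4 (210 × 297 mm)

Aspect ratio 299/212 ≈ 1.410 — close to the ISO √2 ≈ 1.414.
In the A-series (A0 area = 1 m²): A4 = 210 × 297 mm.
Off by 4 mm total — nearest standard size.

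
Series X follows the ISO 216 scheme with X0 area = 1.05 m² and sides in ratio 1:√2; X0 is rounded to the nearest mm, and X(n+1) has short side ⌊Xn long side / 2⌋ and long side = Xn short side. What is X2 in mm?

Let X0's short side be w mm. w · w√2 = 1.05 m² = 1,050,000 mm², so w ≈ 861.7 mm and w√2 ≈ 1218.6 mm → X0 = 862 × 1219 mm.
X1: ⌊1219/2⌋ × 862 = 609 × 862 mm
X2: ⌊862/2⌋ × 609 = 431 × 609 mm

431 × 609 mm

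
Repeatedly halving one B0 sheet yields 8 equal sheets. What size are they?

8 = 2^3, so 3 halving steps.
B0 → B1 → … → B3 after 3 steps.

B3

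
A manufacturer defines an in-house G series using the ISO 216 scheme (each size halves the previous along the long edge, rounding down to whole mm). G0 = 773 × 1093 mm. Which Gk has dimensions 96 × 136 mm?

G6

G0: 773 × 1093 mm
G1: 546 × 773 mm
G2: 386 × 546 mm
G3: 273 × 386 mm
G4: 193 × 273 mm
G5: 136 × 193 mm
G6: 96 × 136 mm
G7: 68 × 96 mm
→ matches G6.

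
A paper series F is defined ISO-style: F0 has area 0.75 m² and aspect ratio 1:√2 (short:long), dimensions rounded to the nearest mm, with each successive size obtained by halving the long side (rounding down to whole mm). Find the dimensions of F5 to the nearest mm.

128 × 182 mm

Let F0's short side be w mm. w · w√2 = 0.75 m² = 750,000 mm², so w ≈ 728.2 mm and w√2 ≈ 1029.9 mm → F0 = 728 × 1030 mm.
F1: ⌊1030/2⌋ × 728 = 515 × 728 mm
F2: ⌊728/2⌋ × 515 = 364 × 515 mm
F3: ⌊515/2⌋ × 364 = 257 × 364 mm
F4: ⌊364/2⌋ × 257 = 182 × 257 mm
F5: ⌊257/2⌋ × 182 = 128 × 182 mm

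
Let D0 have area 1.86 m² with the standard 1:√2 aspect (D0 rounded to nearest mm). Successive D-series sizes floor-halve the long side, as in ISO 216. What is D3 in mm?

Let D0's short side be w mm. w · w√2 = 1.86 m² = 1,860,000 mm², so w ≈ 1146.8 mm and w√2 ≈ 1621.9 mm → D0 = 1147 × 1622 mm.
D1: ⌊1622/2⌋ × 1147 = 811 × 1147 mm
D2: ⌊1147/2⌋ × 811 = 573 × 811 mm
D3: ⌊811/2⌋ × 573 = 405 × 573 mm

405 × 573 mm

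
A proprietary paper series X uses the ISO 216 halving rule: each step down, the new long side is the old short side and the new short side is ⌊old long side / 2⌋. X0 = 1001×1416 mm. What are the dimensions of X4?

250 × 354 mm

X1 = 708 × 1001 mm (from X0 by 1 halving).
X2: ⌊1001/2⌋ × 708 = 500 × 708 mm
X3: ⌊708/2⌋ × 500 = 354 × 500 mm
X4: ⌊500/2⌋ × 354 = 250 × 354 mm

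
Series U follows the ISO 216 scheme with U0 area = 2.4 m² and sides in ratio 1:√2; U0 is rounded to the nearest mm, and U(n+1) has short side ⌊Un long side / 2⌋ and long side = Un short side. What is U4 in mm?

325 × 460 mm

Let U0's short side be w mm. w · w√2 = 2.4 m² = 2,400,000 mm², so w ≈ 1302.7 mm and w√2 ≈ 1842.3 mm → U0 = 1303 × 1842 mm.
U1: ⌊1842/2⌋ × 1303 = 921 × 1303 mm
U2: ⌊1303/2⌋ × 921 = 651 × 921 mm
U3: ⌊921/2⌋ × 651 = 460 × 651 mm
U4: ⌊651/2⌋ × 460 = 325 × 460 mm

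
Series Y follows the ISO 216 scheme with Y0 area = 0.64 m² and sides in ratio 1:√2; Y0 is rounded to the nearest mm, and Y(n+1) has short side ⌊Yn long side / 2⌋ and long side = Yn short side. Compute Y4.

168 × 237 mm

Let Y0's short side be w mm. w · w√2 = 0.64 m² = 640,000 mm², so w ≈ 672.7 mm and w√2 ≈ 951.4 mm → Y0 = 673 × 951 mm.
Y1: ⌊951/2⌋ × 673 = 475 × 673 mm
Y2: ⌊673/2⌋ × 475 = 336 × 475 mm
Y3: ⌊475/2⌋ × 336 = 237 × 336 mm
Y4: ⌊336/2⌋ × 237 = 168 × 237 mm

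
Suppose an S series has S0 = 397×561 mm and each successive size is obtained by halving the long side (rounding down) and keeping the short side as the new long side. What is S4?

99 × 140 mm

S1: ⌊561/2⌋ × 397 = 280 × 397 mm
S2: ⌊397/2⌋ × 280 = 198 × 280 mm
S3: ⌊280/2⌋ × 198 = 140 × 198 mm
S4: ⌊198/2⌋ × 140 = 99 × 140 mm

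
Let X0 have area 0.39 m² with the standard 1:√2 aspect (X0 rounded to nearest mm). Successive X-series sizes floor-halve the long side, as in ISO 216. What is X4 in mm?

Let X0's short side be w mm. w · w√2 = 0.39 m² = 390,000 mm², so w ≈ 525.1 mm and w√2 ≈ 742.7 mm → X0 = 525 × 743 mm.
X1: ⌊743/2⌋ × 525 = 371 × 525 mm
X2: ⌊525/2⌋ × 371 = 262 × 371 mm
X3: ⌊371/2⌋ × 262 = 185 × 262 mm
X4: ⌊262/2⌋ × 185 = 131 × 185 mm

131 × 185 mm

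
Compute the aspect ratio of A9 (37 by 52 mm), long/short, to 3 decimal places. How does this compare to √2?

52 / 37 = 1.405
ISO 216 targets √2 ≈ 1.414; the -0.009 deviation is from mm rounding.

1.405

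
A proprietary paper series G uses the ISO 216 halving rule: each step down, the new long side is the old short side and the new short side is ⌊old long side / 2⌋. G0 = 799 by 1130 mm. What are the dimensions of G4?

199 × 282 mm

G1: ⌊1130/2⌋ × 799 = 565 × 799 mm
G2: ⌊799/2⌋ × 565 = 399 × 565 mm
G3: ⌊565/2⌋ × 399 = 282 × 399 mm
G4: ⌊399/2⌋ × 282 = 199 × 282 mm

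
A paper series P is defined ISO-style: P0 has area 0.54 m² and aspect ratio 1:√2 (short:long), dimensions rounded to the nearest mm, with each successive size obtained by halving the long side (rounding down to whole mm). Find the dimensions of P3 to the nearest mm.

218 × 309 mm

Let P0's short side be w mm. w · w√2 = 0.54 m² = 540,000 mm², so w ≈ 617.9 mm and w√2 ≈ 873.9 mm → P0 = 618 × 874 mm.
P1: ⌊874/2⌋ × 618 = 437 × 618 mm
P2: ⌊618/2⌋ × 437 = 309 × 437 mm
P3: ⌊437/2⌋ × 309 = 218 × 309 mm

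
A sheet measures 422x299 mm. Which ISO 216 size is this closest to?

Aspect ratio 422/299 ≈ 1.411 — close to the ISO √2 ≈ 1.414.
In the A-series (A0 area = 1 m²): A3 = 297 × 420 mm.
Off by 4 mm total — nearest standard size.

A3 (297 × 420 mm)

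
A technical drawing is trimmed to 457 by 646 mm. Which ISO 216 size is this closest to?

C2 (458 × 648 mm)

Aspect ratio 646/457 ≈ 1.414 — close to the ISO √2 ≈ 1.414.
In the C-series (envelope sizes, between A and B): C2 = 458 × 648 mm.
Off by 3 mm total — nearest standard size.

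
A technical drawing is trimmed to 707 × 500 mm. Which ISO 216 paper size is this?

Aspect ratio 707/500 ≈ 1.414 — close to the ISO √2 ≈ 1.414.
In the B-series (B0 = 1000 × 1414 mm): B2 = 500 × 707 mm.

B2 (500 × 707 mm)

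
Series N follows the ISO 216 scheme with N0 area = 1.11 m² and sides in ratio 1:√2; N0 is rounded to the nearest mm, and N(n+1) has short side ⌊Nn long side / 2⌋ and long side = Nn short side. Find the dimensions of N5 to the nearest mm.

156 × 221 mm

Let N0's short side be w mm. w · w√2 = 1.11 m² = 1,110,000 mm², so w ≈ 885.9 mm and w√2 ≈ 1252.9 mm → N0 = 886 × 1253 mm.
N1: ⌊1253/2⌋ × 886 = 626 × 886 mm
N2: ⌊886/2⌋ × 626 = 443 × 626 mm
N3: ⌊626/2⌋ × 443 = 313 × 443 mm
N4: ⌊443/2⌋ × 313 = 221 × 313 mm
N5: ⌊313/2⌋ × 221 = 156 × 221 mm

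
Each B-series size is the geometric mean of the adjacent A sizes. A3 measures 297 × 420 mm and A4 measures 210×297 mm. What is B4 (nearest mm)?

Short side: √(297 · 210) = √62370 ≈ 249.7 → 250 mm
Long side: √(420 · 297) = √124740 ≈ 353.2 → 353 mm

250 × 353 mm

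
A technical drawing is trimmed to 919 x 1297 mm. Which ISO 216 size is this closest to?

C0 (917 × 1297 mm)

Aspect ratio 1297/919 ≈ 1.411 — close to the ISO √2 ≈ 1.414.
In the C-series (envelope sizes, between A and B): C0 = 917 × 1297 mm.
Off by 2 mm total — nearest standard size.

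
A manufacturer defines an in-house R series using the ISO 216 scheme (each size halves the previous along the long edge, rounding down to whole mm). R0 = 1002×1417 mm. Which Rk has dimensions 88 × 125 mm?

R0: 1002 × 1417 mm
R1: 708 × 1002 mm
R2: 501 × 708 mm
R3: 354 × 501 mm
R4: 250 × 354 mm
R5: 177 × 250 mm
R6: 125 × 177 mm
R7: 88 × 125 mm
R8: 62 × 88 mm
→ matches R7.

R7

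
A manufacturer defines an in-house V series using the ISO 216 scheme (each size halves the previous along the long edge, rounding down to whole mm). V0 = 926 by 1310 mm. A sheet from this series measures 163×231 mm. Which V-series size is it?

V0: 926 × 1310 mm
V1: 655 × 926 mm
V2: 463 × 655 mm
V3: 327 × 463 mm
V4: 231 × 327 mm
V5: 163 × 231 mm
V6: 115 × 163 mm
→ matches V5.

V5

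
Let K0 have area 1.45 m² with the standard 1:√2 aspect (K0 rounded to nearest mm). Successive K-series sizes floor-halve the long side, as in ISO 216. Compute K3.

358 × 506 mm

Let K0's short side be w mm. w · w√2 = 1.45 m² = 1,450,000 mm², so w ≈ 1012.6 mm and w√2 ≈ 1432.0 mm → K0 = 1013 × 1432 mm.
K1: ⌊1432/2⌋ × 1013 = 716 × 1013 mm
K2: ⌊1013/2⌋ × 716 = 506 × 716 mm
K3: ⌊716/2⌋ × 506 = 358 × 506 mm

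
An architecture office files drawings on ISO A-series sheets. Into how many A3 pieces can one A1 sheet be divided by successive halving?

Each ISO step halves the sheet: 1 × A1 → 2 × A2 → 4 × A3
From A1 to A3 is 2 halving steps: 2^2 = 4.

4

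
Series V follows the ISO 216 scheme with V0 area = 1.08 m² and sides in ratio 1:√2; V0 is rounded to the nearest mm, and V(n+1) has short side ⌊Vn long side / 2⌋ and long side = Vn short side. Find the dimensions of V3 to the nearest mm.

Let V0's short side be w mm. w · w√2 = 1.08 m² = 1,080,000 mm², so w ≈ 873.9 mm and w√2 ≈ 1235.9 mm → V0 = 874 × 1236 mm.
V1: ⌊1236/2⌋ × 874 = 618 × 874 mm
V2: ⌊874/2⌋ × 618 = 437 × 618 mm
V3: ⌊618/2⌋ × 437 = 309 × 437 mm

309 × 437 mm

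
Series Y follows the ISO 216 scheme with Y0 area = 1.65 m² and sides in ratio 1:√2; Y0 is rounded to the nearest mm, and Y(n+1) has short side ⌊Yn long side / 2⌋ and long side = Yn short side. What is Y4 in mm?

270 × 382 mm

Let Y0's short side be w mm. w · w√2 = 1.65 m² = 1,650,000 mm², so w ≈ 1080.2 mm and w√2 ≈ 1527.6 mm → Y0 = 1080 × 1528 mm.
Y1: ⌊1528/2⌋ × 1080 = 764 × 1080 mm
Y2: ⌊1080/2⌋ × 764 = 540 × 764 mm
Y3: ⌊764/2⌋ × 540 = 382 × 540 mm
Y4: ⌊540/2⌋ × 382 = 270 × 382 mm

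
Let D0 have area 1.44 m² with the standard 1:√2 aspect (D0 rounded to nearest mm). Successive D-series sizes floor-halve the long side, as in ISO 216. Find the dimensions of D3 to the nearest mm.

356 × 504 mm

Let D0's short side be w mm. w · w√2 = 1.44 m² = 1,440,000 mm², so w ≈ 1009.1 mm and w√2 ≈ 1427.0 mm → D0 = 1009 × 1427 mm.
D1: ⌊1427/2⌋ × 1009 = 713 × 1009 mm
D2: ⌊1009/2⌋ × 713 = 504 × 713 mm
D3: ⌊713/2⌋ × 504 = 356 × 504 mm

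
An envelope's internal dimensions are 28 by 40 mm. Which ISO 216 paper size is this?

Aspect ratio 40/28 ≈ 1.429 — close to the ISO √2 ≈ 1.414.
In the C-series (envelope sizes, between A and B): C10 = 28 × 40 mm.

C10 (28 × 40 mm)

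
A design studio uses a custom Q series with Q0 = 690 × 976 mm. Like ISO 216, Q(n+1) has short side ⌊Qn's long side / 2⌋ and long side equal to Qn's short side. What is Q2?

345 × 488 mm

Q1: ⌊976/2⌋ × 690 = 488 × 690 mm
Q2: ⌊690/2⌋ × 488 = 345 × 488 mm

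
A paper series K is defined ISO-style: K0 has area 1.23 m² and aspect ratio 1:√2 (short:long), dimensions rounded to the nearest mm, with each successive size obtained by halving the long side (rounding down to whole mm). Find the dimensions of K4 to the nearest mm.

Let K0's short side be w mm. w · w√2 = 1.23 m² = 1,230,000 mm², so w ≈ 932.6 mm and w√2 ≈ 1318.9 mm → K0 = 933 × 1319 mm.
K1: ⌊1319/2⌋ × 933 = 659 × 933 mm
K2: ⌊933/2⌋ × 659 = 466 × 659 mm
K3: ⌊659/2⌋ × 466 = 329 × 466 mm
K4: ⌊466/2⌋ × 329 = 233 × 329 mm

233 × 329 mm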